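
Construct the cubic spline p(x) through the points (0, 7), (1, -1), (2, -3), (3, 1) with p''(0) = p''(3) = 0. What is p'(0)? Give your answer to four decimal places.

-9.2000

Let σ_i = p''(x_i). Step sizes h_i = 1, 1, 1; slopes of the chords Δ_i = (y_(i+1) - y_i)/h_i = -8, -2, 4.
  1·σ_0 + 4·σ_1 + 1·σ_2 = 6(Δ_1 - Δ_0) = 36
  1·σ_1 + 4·σ_2 + 1·σ_3 = 6(Δ_2 - Δ_1) = 36
Natural end conditions: σ_0 = σ_3 = 0.
Solving the tridiagonal system: σ_0 = 0, σ_1 = 36/5, σ_2 = 36/5, σ_3 = 0.
On [0, 1], p'(x) = b_0 + 2c_0·x + 3d_0·x² with b_0 = Δ_0 - h_0(2σ_0 + σ_1)/6 = -46/5, c_0 = σ_0/2 = 0, d_0 = (σ_1 - σ_0)/(6h_0) = 6/5. So p'(0) = -46/5.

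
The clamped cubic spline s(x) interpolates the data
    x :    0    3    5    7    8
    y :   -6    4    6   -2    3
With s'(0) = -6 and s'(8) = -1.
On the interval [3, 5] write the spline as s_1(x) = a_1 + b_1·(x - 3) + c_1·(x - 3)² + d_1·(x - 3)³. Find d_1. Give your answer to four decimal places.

Put m_i = s'' at the i-th knot. Here h = (3, 2, 2, 1) and Δ = (10/3, 1, -4, 5), so the interior equations h_(i-1)·m_(i-1) + 2(h_(i-1)+h_i)·m_i + h_i·m_(i+1) = 6(Δ_i − Δ_(i-1)) read
  3·m_0 + 10·m_1 + 2·m_2 = 6(Δ_1 - Δ_0) = -14
  2·m_1 + 8·m_2 + 2·m_3 = 6(Δ_2 - Δ_1) = -30
  2·m_2 + 6·m_3 + 1·m_4 = 6(Δ_3 - Δ_2) = 54
Clamped end conditions give two more equations: 2h_0·m_0 + h_0·m_1 = 6(Δ_0 - s'(0)) = 56 and h_3·m_3 + 2h_3·m_4 = 6(s'(8) - Δ_3) = -36.
Solving: m_0 = 3499/318, m_1 = -177/53, m_2 = -1443/212, m_3 = 825/53, m_4 = -2733/106.
On [3, 5], with s_1(x) = a_1 + b_1·(x - 3) + c_1·(x - 3)² + d_1·(x - 3)³: c_1 = m_1/2 = -177/106, d_1 = (m_2 - m_1)/(6h_1) = -245/848, b_1 = Δ_1 - h_1(2m_1 + m_2)/6 = 1165/212.

-0.2889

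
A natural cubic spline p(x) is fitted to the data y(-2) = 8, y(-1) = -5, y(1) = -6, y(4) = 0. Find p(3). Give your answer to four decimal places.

Write σ_i for p''(x_i). With h_i = 1, 2, 3 and divided differences Δ_i = -13, -1/2, 2, the continuity of p' gives the tridiagonal system
  1·σ_0 + 6·σ_1 + 2·σ_2 = 6(Δ_1 - Δ_0) = 75
  2·σ_1 + 10·σ_2 + 3·σ_3 = 6(Δ_2 - Δ_1) = 15
Natural end conditions: σ_0 = σ_3 = 0.
Solving the tridiagonal system: σ_0 = 0, σ_1 = 90/7, σ_2 = -15/14, σ_3 = 0.
On [1, 4], p(x) = -6 + 43/14·(x - 1) - 15/28·(x - 1)² + 5/84·(x - 1)³.
With (x - 1) = 2: p(3) = -32/21.

-1.5238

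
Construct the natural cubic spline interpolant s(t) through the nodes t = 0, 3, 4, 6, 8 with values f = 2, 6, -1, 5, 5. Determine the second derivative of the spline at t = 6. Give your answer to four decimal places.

Write σ_i for s''(x_i). With h_i = 3, 1, 2, 2 and divided differences Δ_i = 4/3, -7, 3, 0, the continuity of s' gives the tridiagonal system
  3·σ_0 + 8·σ_1 + 1·σ_2 = 6(Δ_1 - Δ_0) = -50
  1·σ_1 + 6·σ_2 + 2·σ_3 = 6(Δ_2 - Δ_1) = 60
  2·σ_2 + 8·σ_3 + 2·σ_4 = 6(Δ_3 - Δ_2) = -18
Natural end conditions: σ_0 = σ_4 = 0.
Hence σ_0 = 0, σ_1 = -679/86, σ_2 = 566/43, σ_3 = -953/172, σ_4 = 0.

-5.5407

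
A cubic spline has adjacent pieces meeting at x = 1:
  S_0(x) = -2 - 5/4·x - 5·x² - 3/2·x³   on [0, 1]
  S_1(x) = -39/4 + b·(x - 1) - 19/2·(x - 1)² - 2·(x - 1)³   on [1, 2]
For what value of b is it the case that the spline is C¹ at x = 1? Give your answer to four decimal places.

-15.7500

S_0'(x) = -5/4 - 10·x - 9/2·x², so S_0'(1) = -63/4. On the right, S_1'(1) = b, so b = -63/4.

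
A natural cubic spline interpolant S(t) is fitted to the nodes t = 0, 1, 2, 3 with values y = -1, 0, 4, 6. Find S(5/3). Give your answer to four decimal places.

2.6617

Write M_i for S''(x_i). With h_i = 1, 1, 1 and divided differences Δ_i = 1, 4, 2, the continuity of S' gives the tridiagonal system
  1·M_0 + 4·M_1 + 1·M_2 = 6(Δ_1 - Δ_0) = 18
  1·M_1 + 4·M_2 + 1·M_3 = 6(Δ_2 - Δ_1) = -12
Natural end conditions: M_0 = M_3 = 0.
Hence M_0 = 0, M_1 = 28/5, M_2 = -22/5, M_3 = 0.
On [1, 2], S(t) = 0 + 43/15·(t - 1) + 14/5·(t - 1)² - 5/3·(t - 1)³.
With (t - 1) = 2/3: S(5/3) = 1078/405.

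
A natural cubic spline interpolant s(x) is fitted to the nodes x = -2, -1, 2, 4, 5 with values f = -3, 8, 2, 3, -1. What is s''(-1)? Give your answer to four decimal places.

Write σ_i for s''(x_i). With h_i = 1, 3, 2, 1 and divided differences Δ_i = 11, -2, 1/2, -4, the continuity of s' gives the tridiagonal system
  1·σ_0 + 8·σ_1 + 3·σ_2 = 6(Δ_1 - Δ_0) = -78
  3·σ_1 + 10·σ_2 + 2·σ_3 = 6(Δ_2 - Δ_1) = 15
  2·σ_2 + 6·σ_3 + 1·σ_4 = 6(Δ_3 - Δ_2) = -27
Natural end conditions: σ_0 = σ_4 = 0.
Hence σ_0 = 0, σ_1 = -2400/197, σ_2 = 1278/197, σ_3 = -2625/394, σ_4 = 0.

-12.1827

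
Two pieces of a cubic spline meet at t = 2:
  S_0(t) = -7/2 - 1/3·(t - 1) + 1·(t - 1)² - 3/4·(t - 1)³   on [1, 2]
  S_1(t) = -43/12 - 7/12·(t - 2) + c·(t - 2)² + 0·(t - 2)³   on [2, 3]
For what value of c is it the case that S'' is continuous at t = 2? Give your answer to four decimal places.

-1.2500

S_0''(t) = 2 - 9/2·(t - 1), so S_0''(2) = -5/2. On the right, S_1''(2) = 2c, so c = -5/4.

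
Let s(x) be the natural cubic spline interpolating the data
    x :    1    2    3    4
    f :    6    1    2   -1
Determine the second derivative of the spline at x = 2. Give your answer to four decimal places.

11.2000

Write M_i for s''(x_i). With h_i = 1, 1, 1 and divided differences Δ_i = -5, 1, -3, the continuity of s' gives the tridiagonal system
  1·M_0 + 4·M_1 + 1·M_2 = 6(Δ_1 - Δ_0) = 36
  1·M_1 + 4·M_2 + 1·M_3 = 6(Δ_2 - Δ_1) = -24
Natural end conditions: M_0 = M_3 = 0.
Hence M_0 = 0, M_1 = 56/5, M_2 = -44/5, M_3 = 0.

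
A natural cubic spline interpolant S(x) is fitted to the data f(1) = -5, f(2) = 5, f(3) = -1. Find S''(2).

With M_i denoting the second derivative at x_i, h_i = 1, 1, and Δ_i = (y_(i+1) − y_i)/h_i = 10, -6:
  1·M_0 + 4·M_1 + 1·M_2 = 6(Δ_1 - Δ_0) = -96
Natural end conditions: M_0 = M_2 = 0.
Solving: M_0 = 0, M_1 = -24, M_2 = 0.

-24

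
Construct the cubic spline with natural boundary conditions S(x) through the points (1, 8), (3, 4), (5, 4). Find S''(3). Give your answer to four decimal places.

Let m_i = S''(x_i). Step sizes h_i = 2, 2; slopes of the chords Δ_i = (y_(i+1) - y_i)/h_i = -2, 0.
  2·m_0 + 8·m_1 + 2·m_2 = 6(Δ_1 - Δ_0) = 12
Natural end conditions: m_0 = m_2 = 0.
Solving the tridiagonal system: m_0 = 0, m_1 = 3/2, m_2 = 0.

1.5000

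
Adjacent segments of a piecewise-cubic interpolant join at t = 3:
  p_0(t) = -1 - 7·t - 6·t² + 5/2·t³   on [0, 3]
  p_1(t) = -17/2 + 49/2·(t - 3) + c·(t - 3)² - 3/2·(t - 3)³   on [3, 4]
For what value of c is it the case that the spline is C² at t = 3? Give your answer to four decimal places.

16.5000

p_0''(t) = -12 + 15·t, so p_0''(3) = 33. On the right, p_1''(3) = 2c, so c = 33/2.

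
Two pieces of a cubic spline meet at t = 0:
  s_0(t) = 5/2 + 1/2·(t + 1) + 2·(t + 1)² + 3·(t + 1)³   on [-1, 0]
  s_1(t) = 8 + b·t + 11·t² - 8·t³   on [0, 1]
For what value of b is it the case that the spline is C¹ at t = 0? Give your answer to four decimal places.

13.5000

s_0'(t) = 1/2 + 4·(t + 1) + 9·(t + 1)², so s_0'(0) = 27/2. On the right, s_1'(0) = b, so b = 27/2.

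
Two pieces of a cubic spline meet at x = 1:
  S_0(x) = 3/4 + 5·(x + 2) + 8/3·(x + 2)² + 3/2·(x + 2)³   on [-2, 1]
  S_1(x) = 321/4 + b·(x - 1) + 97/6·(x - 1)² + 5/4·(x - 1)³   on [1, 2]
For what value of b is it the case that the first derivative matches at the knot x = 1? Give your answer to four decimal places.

S_0'(x) = 5 + 16/3·(x + 2) + 9/2·(x + 2)², so S_0'(1) = 123/2. On the right, S_1'(1) = b, so b = 123/2.

61.5000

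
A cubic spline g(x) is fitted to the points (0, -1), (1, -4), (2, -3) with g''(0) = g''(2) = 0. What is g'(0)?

Write M_i for g''(x_i). With h_i = 1, 1 and divided differences Δ_i = -3, 1, the continuity of g' gives the tridiagonal system
  1·M_0 + 4·M_1 + 1·M_2 = 6(Δ_1 - Δ_0) = 24
Natural end conditions: M_0 = M_2 = 0.
Forward elimination and back-substitution give M_0 = 0, M_1 = 6, M_2 = 0.
On [0, 1], g'(x) = b_0 + 2c_0·x + 3d_0·x² with b_0 = Δ_0 - h_0(2M_0 + M_1)/6 = -4, c_0 = M_0/2 = 0, d_0 = (M_1 - M_0)/(6h_0) = 1. So g'(0) = -4.

-4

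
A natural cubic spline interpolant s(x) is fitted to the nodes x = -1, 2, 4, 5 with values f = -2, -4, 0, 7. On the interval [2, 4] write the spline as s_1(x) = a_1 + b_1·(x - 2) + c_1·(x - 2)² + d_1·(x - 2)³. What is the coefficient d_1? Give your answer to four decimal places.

0.3452

With M_i denoting the second derivative at x_i, h_i = 3, 2, 1, and Δ_i = (y_(i+1) − y_i)/h_i = -2/3, 2, 7:
  3·M_0 + 10·M_1 + 2·M_2 = 6(Δ_1 - Δ_0) = 16
  2·M_1 + 6·M_2 + 1·M_3 = 6(Δ_2 - Δ_1) = 30
Natural end conditions: M_0 = M_3 = 0.
Solving: M_0 = 0, M_1 = 9/14, M_2 = 67/14, M_3 = 0.
On [2, 4], with s_1(x) = a_1 + b_1·(x - 2) + c_1·(x - 2)² + d_1·(x - 2)³: c_1 = M_1/2 = 9/28, d_1 = (M_2 - M_1)/(6h_1) = 29/84, b_1 = Δ_1 - h_1(2M_1 + M_2)/6 = -1/42.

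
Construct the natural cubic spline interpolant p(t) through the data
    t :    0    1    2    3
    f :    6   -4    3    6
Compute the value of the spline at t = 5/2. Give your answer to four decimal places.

5.3250

With M_i denoting the second derivative at x_i, h_i = 1, 1, 1, and Δ_i = (y_(i+1) − y_i)/h_i = -10, 7, 3:
  1·M_0 + 4·M_1 + 1·M_2 = 6(Δ_1 - Δ_0) = 102
  1·M_1 + 4·M_2 + 1·M_3 = 6(Δ_2 - Δ_1) = -24
Natural end conditions: M_0 = M_3 = 0.
Solving: M_0 = 0, M_1 = 144/5, M_2 = -66/5, M_3 = 0.
On [2, 3], p(t) = 3 + 37/5·(t - 2) - 33/5·(t - 2)² + 11/5·(t - 2)³.
With (t - 2) = 1/2: p(5/2) = 213/40.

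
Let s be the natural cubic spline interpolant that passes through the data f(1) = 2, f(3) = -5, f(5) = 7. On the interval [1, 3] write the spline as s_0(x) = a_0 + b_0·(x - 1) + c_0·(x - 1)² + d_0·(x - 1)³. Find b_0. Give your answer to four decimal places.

Write M_i for s''(x_i). With h_i = 2, 2 and divided differences Δ_i = -7/2, 6, the continuity of s' gives the tridiagonal system
  2·M_0 + 8·M_1 + 2·M_2 = 6(Δ_1 - Δ_0) = 57
Natural end conditions: M_0 = M_2 = 0.
Forward elimination and back-substitution give M_0 = 0, M_1 = 57/8, M_2 = 0.
On [1, 3], with s_0(x) = a_0 + b_0·(x - 1) + c_0·(x - 1)² + d_0·(x - 1)³: c_0 = M_0/2 = 0, d_0 = (M_1 - M_0)/(6h_0) = 19/32, b_0 = Δ_0 - h_0(2M_0 + M_1)/6 = -47/8.

-5.8750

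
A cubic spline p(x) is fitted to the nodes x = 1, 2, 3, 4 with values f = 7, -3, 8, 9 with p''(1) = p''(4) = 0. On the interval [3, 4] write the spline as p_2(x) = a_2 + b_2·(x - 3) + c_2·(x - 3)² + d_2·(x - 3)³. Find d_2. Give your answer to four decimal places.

4.0667

Let M_i = p''(x_i). Step sizes h_i = 1, 1, 1; slopes of the chords Δ_i = (y_(i+1) - y_i)/h_i = -10, 11, 1.
  1·M_0 + 4·M_1 + 1·M_2 = 6(Δ_1 - Δ_0) = 126
  1·M_1 + 4·M_2 + 1·M_3 = 6(Δ_2 - Δ_1) = -60
Natural end conditions: M_0 = M_3 = 0.
Solving: M_0 = 0, M_1 = 188/5, M_2 = -122/5, M_3 = 0.
On [3, 4], with p_2(x) = a_2 + b_2·(x - 3) + c_2·(x - 3)² + d_2·(x - 3)³: c_2 = M_2/2 = -61/5, d_2 = (M_3 - M_2)/(6h_2) = 61/15, b_2 = Δ_2 - h_2(2M_2 + M_3)/6 = 137/15.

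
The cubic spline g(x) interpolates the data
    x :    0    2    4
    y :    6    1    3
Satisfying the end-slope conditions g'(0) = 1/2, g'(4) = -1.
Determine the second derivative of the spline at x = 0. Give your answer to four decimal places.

Let M_i = g''(x_i). Step sizes h_i = 2, 2; slopes of the chords Δ_i = (y_(i+1) - y_i)/h_i = -5/2, 1.
  2·M_0 + 8·M_1 + 2·M_2 = 6(Δ_1 - Δ_0) = 21
Clamped end conditions give two more equations: 2h_0·M_0 + h_0·M_1 = 6(Δ_0 - g'(0)) = -18 and h_1·M_1 + 2h_1·M_2 = 6(g'(4) - Δ_1) = -12.
Solving the tridiagonal system: M_0 = -15/2, M_1 = 6, M_2 = -6.

-7.5000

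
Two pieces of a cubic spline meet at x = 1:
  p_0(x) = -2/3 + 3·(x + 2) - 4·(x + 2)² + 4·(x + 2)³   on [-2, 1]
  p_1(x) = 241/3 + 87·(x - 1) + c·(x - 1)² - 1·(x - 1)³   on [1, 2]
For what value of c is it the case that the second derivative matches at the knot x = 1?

p_0''(x) = -8 + 24·(x + 2), so p_0''(1) = 64. On the right, p_1''(1) = 2c, so c = 32.

32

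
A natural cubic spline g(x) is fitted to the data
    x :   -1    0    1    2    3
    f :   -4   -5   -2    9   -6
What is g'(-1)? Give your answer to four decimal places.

Put M_i = g'' at the i-th knot. Here h = (1, 1, 1, 1) and Δ = (-1, 3, 11, -15), so the interior equations h_(i-1)·M_(i-1) + 2(h_(i-1)+h_i)·M_i + h_i·M_(i+1) = 6(Δ_i − Δ_(i-1)) read
  1·M_0 + 4·M_1 + 1·M_2 = 6(Δ_1 - Δ_0) = 24
  1·M_1 + 4·M_2 + 1·M_3 = 6(Δ_2 - Δ_1) = 48
  1·M_2 + 4·M_3 + 1·M_4 = 6(Δ_3 - Δ_2) = -156
Natural end conditions: M_0 = M_4 = 0.
Hence M_0 = 0, M_1 = 3/14, M_2 = 162/7, M_3 = -627/14, M_4 = 0.
On [-1, 0], g'(x) = b_0 + 2c_0·(x + 1) + 3d_0·(x + 1)² with b_0 = Δ_0 - h_0(2M_0 + M_1)/6 = -29/28, c_0 = M_0/2 = 0, d_0 = (M_1 - M_0)/(6h_0) = 1/28. So g'(-1) = -29/28.

-1.0357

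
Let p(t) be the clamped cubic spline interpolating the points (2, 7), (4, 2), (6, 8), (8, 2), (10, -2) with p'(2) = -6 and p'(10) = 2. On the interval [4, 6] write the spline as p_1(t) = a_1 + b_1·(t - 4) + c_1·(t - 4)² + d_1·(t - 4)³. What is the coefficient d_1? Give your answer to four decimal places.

-0.9040

Let σ_i = p''(x_i). Step sizes h_i = 2, 2, 2, 2; slopes of the chords Δ_i = (y_(i+1) - y_i)/h_i = -5/2, 3, -3, -2.
  2·σ_0 + 8·σ_1 + 2·σ_2 = 6(Δ_1 - Δ_0) = 33
  2·σ_1 + 8·σ_2 + 2·σ_3 = 6(Δ_2 - Δ_1) = -36
  2·σ_2 + 8·σ_3 + 2·σ_4 = 6(Δ_3 - Δ_2) = 6
Clamped end conditions give two more equations: 2h_0·σ_0 + h_0·σ_1 = 6(Δ_0 - p'(2)) = 21 and h_3·σ_3 + 2h_3·σ_4 = 6(p'(10) - Δ_3) = 24.
Solving the tridiagonal system: σ_0 = 313/112, σ_1 = 275/56, σ_2 = -95/16, σ_3 = 47/56, σ_4 = 625/112.
On [4, 6], with p_1(t) = a_1 + b_1·(t - 4) + c_1·(t - 4)² + d_1·(t - 4)³: c_1 = σ_1/2 = 275/112, d_1 = (σ_2 - σ_1)/(6h_1) = -405/448, b_1 = Δ_1 - h_1(2σ_1 + σ_2)/6 = 191/112.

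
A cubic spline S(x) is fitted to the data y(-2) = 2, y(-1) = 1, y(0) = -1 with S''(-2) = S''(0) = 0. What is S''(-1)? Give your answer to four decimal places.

Let σ_i = S''(x_i). Step sizes h_i = 1, 1; slopes of the chords Δ_i = (y_(i+1) - y_i)/h_i = -1, -2.
  1·σ_0 + 4·σ_1 + 1·σ_2 = 6(Δ_1 - Δ_0) = -6
Natural end conditions: σ_0 = σ_2 = 0.
Solving: σ_0 = 0, σ_1 = -3/2, σ_2 = 0.

-1.5000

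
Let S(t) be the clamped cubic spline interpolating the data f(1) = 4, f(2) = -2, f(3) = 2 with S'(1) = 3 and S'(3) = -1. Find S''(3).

-32

Write m_i for S''(x_i). With h_i = 1, 1 and divided differences Δ_i = -6, 4, the continuity of S' gives the tridiagonal system
  1·m_0 + 4·m_1 + 1·m_2 = 6(Δ_1 - Δ_0) = 60
Clamped end conditions give two more equations: 2h_0·m_0 + h_0·m_1 = 6(Δ_0 - S'(1)) = -54 and h_1·m_1 + 2h_1·m_2 = 6(S'(3) - Δ_1) = -30.
Forward elimination and back-substitution give m_0 = -44, m_1 = 34, m_2 = -32.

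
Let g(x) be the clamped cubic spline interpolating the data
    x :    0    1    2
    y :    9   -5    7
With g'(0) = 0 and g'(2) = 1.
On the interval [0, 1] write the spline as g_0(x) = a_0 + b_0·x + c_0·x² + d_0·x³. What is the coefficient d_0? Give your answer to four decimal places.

Write M_i for g''(x_i). With h_i = 1, 1 and divided differences Δ_i = -14, 12, the continuity of g' gives the tridiagonal system
  1·M_0 + 4·M_1 + 1·M_2 = 6(Δ_1 - Δ_0) = 156
Clamped end conditions give two more equations: 2h_0·M_0 + h_0·M_1 = 6(Δ_0 - g'(0)) = -84 and h_1·M_1 + 2h_1·M_2 = 6(g'(2) - Δ_1) = -66.
Solving the tridiagonal system: M_0 = -161/2, M_1 = 77, M_2 = -143/2.
On [0, 1], with g_0(x) = a_0 + b_0·x + c_0·x² + d_0·x³: c_0 = M_0/2 = -161/4, d_0 = (M_1 - M_0)/(6h_0) = 105/4, b_0 = Δ_0 - h_0(2M_0 + M_1)/6 = 0.

26.2500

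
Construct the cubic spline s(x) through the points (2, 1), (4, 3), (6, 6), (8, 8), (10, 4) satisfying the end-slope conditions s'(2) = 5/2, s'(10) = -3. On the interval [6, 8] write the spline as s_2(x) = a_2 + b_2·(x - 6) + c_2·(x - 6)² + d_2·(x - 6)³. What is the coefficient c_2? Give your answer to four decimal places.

Let M_i = s''(x_i). Step sizes h_i = 2, 2, 2, 2; slopes of the chords Δ_i = (y_(i+1) - y_i)/h_i = 1, 3/2, 1, -2.
  2·M_0 + 8·M_1 + 2·M_2 = 6(Δ_1 - Δ_0) = 3
  2·M_1 + 8·M_2 + 2·M_3 = 6(Δ_2 - Δ_1) = -3
  2·M_2 + 8·M_3 + 2·M_4 = 6(Δ_3 - Δ_2) = -18
Clamped end conditions give two more equations: 2h_0·M_0 + h_0·M_1 = 6(Δ_0 - s'(2)) = -9 and h_3·M_3 + 2h_3·M_4 = 6(s'(10) - Δ_3) = -6.
Solving: M_0 = -157/56, M_1 = 31/28, M_2 = -1/8, M_3 = -59/28, M_4 = -25/56.
On [6, 8], with s_2(x) = a_2 + b_2·(x - 6) + c_2·(x - 6)² + d_2·(x - 6)³: c_2 = M_2/2 = -1/16, d_2 = (M_3 - M_2)/(6h_2) = -37/224, b_2 = Δ_2 - h_2(2M_2 + M_3)/6 = 25/14.

-0.0625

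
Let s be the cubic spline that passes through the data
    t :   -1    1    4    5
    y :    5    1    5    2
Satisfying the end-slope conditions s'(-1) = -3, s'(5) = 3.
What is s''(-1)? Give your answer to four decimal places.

-0.7179

Write M_i for s''(x_i). With h_i = 2, 3, 1 and divided differences Δ_i = -2, 4/3, -3, the continuity of s' gives the tridiagonal system
  2·M_0 + 10·M_1 + 3·M_2 = 6(Δ_1 - Δ_0) = 20
  3·M_1 + 8·M_2 + 1·M_3 = 6(Δ_2 - Δ_1) = -26
Clamped end conditions give two more equations: 2h_0·M_0 + h_0·M_1 = 6(Δ_0 - s'(-1)) = 6 and h_2·M_2 + 2h_2·M_3 = 6(s'(5) - Δ_2) = 36.
Solving the tridiagonal system: M_0 = -28/39, M_1 = 173/39, M_2 = -298/39, M_3 = 851/39.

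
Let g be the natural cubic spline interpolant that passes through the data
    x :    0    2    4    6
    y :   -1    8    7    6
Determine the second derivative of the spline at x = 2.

Write m_i for g''(x_i). With h_i = 2, 2, 2 and divided differences Δ_i = 9/2, -1/2, -1/2, the continuity of g' gives the tridiagonal system
  2·m_0 + 8·m_1 + 2·m_2 = 6(Δ_1 - Δ_0) = -30
  2·m_1 + 8·m_2 + 2·m_3 = 6(Δ_2 - Δ_1) = 0
Natural end conditions: m_0 = m_3 = 0.
Solving: m_0 = 0, m_1 = -4, m_2 = 1, m_3 = 0.

-4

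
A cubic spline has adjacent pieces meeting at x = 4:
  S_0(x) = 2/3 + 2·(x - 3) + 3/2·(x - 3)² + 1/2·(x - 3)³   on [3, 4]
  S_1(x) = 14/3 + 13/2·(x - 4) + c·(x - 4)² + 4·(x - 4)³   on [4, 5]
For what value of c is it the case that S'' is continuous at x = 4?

3

S_0''(x) = 3 + 3·(x - 3), so S_0''(4) = 6. On the right, S_1''(4) = 2c, so c = 3.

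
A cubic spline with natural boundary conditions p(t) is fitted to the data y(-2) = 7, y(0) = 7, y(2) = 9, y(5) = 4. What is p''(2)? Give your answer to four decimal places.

-1.8421

Let M_i = p''(x_i). Step sizes h_i = 2, 2, 3; slopes of the chords Δ_i = (y_(i+1) - y_i)/h_i = 0, 1, -5/3.
  2·M_0 + 8·M_1 + 2·M_2 = 6(Δ_1 - Δ_0) = 6
  2·M_1 + 10·M_2 + 3·M_3 = 6(Δ_2 - Δ_1) = -16
Natural end conditions: M_0 = M_3 = 0.
Hence M_0 = 0, M_1 = 23/19, M_2 = -35/19, M_3 = 0.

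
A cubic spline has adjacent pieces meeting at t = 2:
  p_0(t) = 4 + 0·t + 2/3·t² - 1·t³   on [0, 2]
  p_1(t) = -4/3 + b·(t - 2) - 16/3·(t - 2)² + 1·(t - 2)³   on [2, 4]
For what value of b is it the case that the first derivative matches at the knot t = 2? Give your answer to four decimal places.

p_0'(t) = 0 + 4/3·t - 3·t², so p_0'(2) = -28/3. On the right, p_1'(2) = b, so b = -28/3.

-9.3333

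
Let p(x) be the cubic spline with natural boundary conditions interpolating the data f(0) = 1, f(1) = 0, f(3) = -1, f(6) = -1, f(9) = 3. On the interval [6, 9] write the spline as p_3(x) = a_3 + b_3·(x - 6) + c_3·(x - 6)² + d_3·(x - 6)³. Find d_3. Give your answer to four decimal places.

Put m_i = p'' at the i-th knot. Here h = (1, 2, 3, 3) and Δ = (-1, -1/2, 0, 4/3), so the interior equations h_(i-1)·m_(i-1) + 2(h_(i-1)+h_i)·m_i + h_i·m_(i+1) = 6(Δ_i − Δ_(i-1)) read
  1·m_0 + 6·m_1 + 2·m_2 = 6(Δ_1 - Δ_0) = 3
  2·m_1 + 10·m_2 + 3·m_3 = 6(Δ_2 - Δ_1) = 3
  3·m_2 + 12·m_3 + 3·m_4 = 6(Δ_3 - Δ_2) = 8
Natural end conditions: m_0 = m_4 = 0.
Solving: m_0 = 0, m_1 = 1/2, m_2 = 0, m_3 = 2/3, m_4 = 0.
On [6, 9], with p_3(x) = a_3 + b_3·(x - 6) + c_3·(x - 6)² + d_3·(x - 6)³: c_3 = m_3/2 = 1/3, d_3 = (m_4 - m_3)/(6h_3) = -1/27, b_3 = Δ_3 - h_3(2m_3 + m_4)/6 = 2/3.

-0.0370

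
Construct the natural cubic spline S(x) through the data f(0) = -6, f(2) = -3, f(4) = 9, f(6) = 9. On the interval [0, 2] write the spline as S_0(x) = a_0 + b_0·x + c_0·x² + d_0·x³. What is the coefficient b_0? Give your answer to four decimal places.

Write M_i for S''(x_i). With h_i = 2, 2, 2 and divided differences Δ_i = 3/2, 6, 0, the continuity of S' gives the tridiagonal system
  2·M_0 + 8·M_1 + 2·M_2 = 6(Δ_1 - Δ_0) = 27
  2·M_1 + 8·M_2 + 2·M_3 = 6(Δ_2 - Δ_1) = -36
Natural end conditions: M_0 = M_3 = 0.
Forward elimination and back-substitution give M_0 = 0, M_1 = 24/5, M_2 = -57/10, M_3 = 0.
On [0, 2], with S_0(x) = a_0 + b_0·x + c_0·x² + d_0·x³: c_0 = M_0/2 = 0, d_0 = (M_1 - M_0)/(6h_0) = 2/5, b_0 = Δ_0 - h_0(2M_0 + M_1)/6 = -1/10.

-0.1000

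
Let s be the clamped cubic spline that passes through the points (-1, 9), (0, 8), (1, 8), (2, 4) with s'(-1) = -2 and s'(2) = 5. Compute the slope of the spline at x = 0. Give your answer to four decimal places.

0.8667

Write M_i for s''(x_i). With h_i = 1, 1, 1 and divided differences Δ_i = -1, 0, -4, the continuity of s' gives the tridiagonal system
  1·M_0 + 4·M_1 + 1·M_2 = 6(Δ_1 - Δ_0) = 6
  1·M_1 + 4·M_2 + 1·M_3 = 6(Δ_2 - Δ_1) = -24
Clamped end conditions give two more equations: 2h_0·M_0 + h_0·M_1 = 6(Δ_0 - s'(-1)) = 6 and h_2·M_2 + 2h_2·M_3 = 6(s'(2) - Δ_2) = 54.
Solving the tridiagonal system: M_0 = 4/15, M_1 = 82/15, M_2 = -242/15, M_3 = 526/15.
On [0, 1], s'(x) = b_1 + 2c_1·x + 3d_1·x² with b_1 = Δ_1 - h_1(2M_1 + M_2)/6 = 13/15, c_1 = M_1/2 = 41/15, d_1 = (M_2 - M_1)/(6h_1) = -18/5. So s'(0) = 13/15.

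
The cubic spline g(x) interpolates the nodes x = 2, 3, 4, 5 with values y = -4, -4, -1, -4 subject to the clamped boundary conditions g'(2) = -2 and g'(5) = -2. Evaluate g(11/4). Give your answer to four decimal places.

Put σ_i = g'' at the i-th knot. Here h = (1, 1, 1) and Δ = (0, 3, -3), so the interior equations h_(i-1)·σ_(i-1) + 2(h_(i-1)+h_i)·σ_i + h_i·σ_(i+1) = 6(Δ_i − Δ_(i-1)) read
  1·σ_0 + 4·σ_1 + 1·σ_2 = 6(Δ_1 - Δ_0) = 18
  1·σ_1 + 4·σ_2 + 1·σ_3 = 6(Δ_2 - Δ_1) = -36
Clamped end conditions give two more equations: 2h_0·σ_0 + h_0·σ_1 = 6(Δ_0 - g'(2)) = 12 and h_2·σ_2 + 2h_2·σ_3 = 6(g'(5) - Δ_2) = 6.
Solving: σ_0 = 12/5, σ_1 = 36/5, σ_2 = -66/5, σ_3 = 48/5.
On [2, 3], g(x) = -4 - 2·(x - 2) + 6/5·(x - 2)² + 4/5·(x - 2)³.
With (x - 2) = 3/4: g(11/4) = -359/80.

-4.4875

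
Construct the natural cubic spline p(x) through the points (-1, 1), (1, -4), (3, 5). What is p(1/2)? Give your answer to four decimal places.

-3.8984

Write σ_i for p''(x_i). With h_i = 2, 2 and divided differences Δ_i = -5/2, 9/2, the continuity of p' gives the tridiagonal system
  2·σ_0 + 8·σ_1 + 2·σ_2 = 6(Δ_1 - Δ_0) = 42
Natural end conditions: σ_0 = σ_2 = 0.
Solving the tridiagonal system: σ_0 = 0, σ_1 = 21/4, σ_2 = 0.
On [-1, 1], p(x) = 1 - 17/4·(x + 1) + 0·(x + 1)² + 7/16·(x + 1)³.
With (x + 1) = 3/2: p(1/2) = -499/128.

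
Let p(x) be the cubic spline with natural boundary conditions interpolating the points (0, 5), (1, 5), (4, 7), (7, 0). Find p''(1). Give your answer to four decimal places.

1.1724

With m_i denoting the second derivative at x_i, h_i = 1, 3, 3, and Δ_i = (y_(i+1) − y_i)/h_i = 0, 2/3, -7/3:
  1·m_0 + 8·m_1 + 3·m_2 = 6(Δ_1 - Δ_0) = 4
  3·m_1 + 12·m_2 + 3·m_3 = 6(Δ_2 - Δ_1) = -18
Natural end conditions: m_0 = m_3 = 0.
Forward elimination and back-substitution give m_0 = 0, m_1 = 34/29, m_2 = -52/29, m_3 = 0.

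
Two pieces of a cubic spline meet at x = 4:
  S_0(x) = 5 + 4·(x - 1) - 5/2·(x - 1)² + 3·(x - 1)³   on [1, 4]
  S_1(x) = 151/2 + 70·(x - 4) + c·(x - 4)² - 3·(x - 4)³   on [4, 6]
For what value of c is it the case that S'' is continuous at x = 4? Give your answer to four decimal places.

S_0''(x) = -5 + 18·(x - 1), so S_0''(4) = 49. On the right, S_1''(4) = 2c, so c = 49/2.

24.5000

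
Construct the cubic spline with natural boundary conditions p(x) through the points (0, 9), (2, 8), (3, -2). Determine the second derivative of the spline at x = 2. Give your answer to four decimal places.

Let σ_i = p''(x_i). Step sizes h_i = 2, 1; slopes of the chords Δ_i = (y_(i+1) - y_i)/h_i = -1/2, -10.
  2·σ_0 + 6·σ_1 + 1·σ_2 = 6(Δ_1 - Δ_0) = -57
Natural end conditions: σ_0 = σ_2 = 0.
Hence σ_0 = 0, σ_1 = -19/2, σ_2 = 0.

-9.5000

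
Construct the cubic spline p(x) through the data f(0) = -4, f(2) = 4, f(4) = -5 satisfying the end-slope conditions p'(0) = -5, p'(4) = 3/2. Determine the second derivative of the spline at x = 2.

Write M_i for p''(x_i). With h_i = 2, 2 and divided differences Δ_i = 4, -9/2, the continuity of p' gives the tridiagonal system
  2·M_0 + 8·M_1 + 2·M_2 = 6(Δ_1 - Δ_0) = -51
Clamped end conditions give two more equations: 2h_0·M_0 + h_0·M_1 = 6(Δ_0 - p'(0)) = 54 and h_1·M_1 + 2h_1·M_2 = 6(p'(4) - Δ_1) = 36.
Solving: M_0 = 43/2, M_1 = -16, M_2 = 17.

-16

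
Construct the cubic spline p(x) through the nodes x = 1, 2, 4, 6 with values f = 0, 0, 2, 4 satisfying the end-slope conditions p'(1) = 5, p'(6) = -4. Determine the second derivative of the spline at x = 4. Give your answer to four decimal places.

1.1739

Write M_i for p''(x_i). With h_i = 1, 2, 2 and divided differences Δ_i = 0, 1, 1, the continuity of p' gives the tridiagonal system
  1·M_0 + 6·M_1 + 2·M_2 = 6(Δ_1 - Δ_0) = 6
  2·M_1 + 8·M_2 + 2·M_3 = 6(Δ_2 - Δ_1) = 0
Clamped end conditions give two more equations: 2h_0·M_0 + h_0·M_1 = 6(Δ_0 - p'(1)) = -30 and h_2·M_2 + 2h_2·M_3 = 6(p'(6) - Δ_2) = -30.
Solving: M_0 = -384/23, M_1 = 78/23, M_2 = 27/23, M_3 = -186/23.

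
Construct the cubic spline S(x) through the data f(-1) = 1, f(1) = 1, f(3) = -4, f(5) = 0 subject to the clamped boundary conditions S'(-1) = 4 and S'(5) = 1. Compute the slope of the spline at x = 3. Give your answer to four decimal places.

Let σ_i = S''(x_i). Step sizes h_i = 2, 2, 2; slopes of the chords Δ_i = (y_(i+1) - y_i)/h_i = 0, -5/2, 2.
  2·σ_0 + 8·σ_1 + 2·σ_2 = 6(Δ_1 - Δ_0) = -15
  2·σ_1 + 8·σ_2 + 2·σ_3 = 6(Δ_2 - Δ_1) = 27
Clamped end conditions give two more equations: 2h_0·σ_0 + h_0·σ_1 = 6(Δ_0 - S'(-1)) = -24 and h_2·σ_2 + 2h_2·σ_3 = 6(S'(5) - Δ_2) = -6.
Solving the tridiagonal system: σ_0 = -51/10, σ_1 = -9/5, σ_2 = 24/5, σ_3 = -39/10.
On [3, 5], S'(x) = b_2 + 2c_2·(x - 3) + 3d_2·(x - 3)² with b_2 = Δ_2 - h_2(2σ_2 + σ_3)/6 = 1/10, c_2 = σ_2/2 = 12/5, d_2 = (σ_3 - σ_2)/(6h_2) = -29/40. So S'(3) = 1/10.

0.1000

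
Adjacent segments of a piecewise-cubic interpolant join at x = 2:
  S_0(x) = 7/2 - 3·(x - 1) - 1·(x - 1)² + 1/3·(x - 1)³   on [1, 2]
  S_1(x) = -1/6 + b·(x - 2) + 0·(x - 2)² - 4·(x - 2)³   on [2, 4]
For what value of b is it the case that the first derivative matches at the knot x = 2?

-4

S_0'(x) = -3 - 2·(x - 1) + 1·(x - 1)², so S_0'(2) = -4. On the right, S_1'(2) = b, so b = -4.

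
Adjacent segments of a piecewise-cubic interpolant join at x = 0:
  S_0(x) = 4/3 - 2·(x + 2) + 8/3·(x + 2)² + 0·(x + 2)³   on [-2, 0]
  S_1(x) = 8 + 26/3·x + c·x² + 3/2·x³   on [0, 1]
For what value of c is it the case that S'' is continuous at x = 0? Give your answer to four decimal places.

S_0''(x) = 16/3 + 0·(x + 2), so S_0''(0) = 16/3. On the right, S_1''(0) = 2c, so c = 8/3.

2.6667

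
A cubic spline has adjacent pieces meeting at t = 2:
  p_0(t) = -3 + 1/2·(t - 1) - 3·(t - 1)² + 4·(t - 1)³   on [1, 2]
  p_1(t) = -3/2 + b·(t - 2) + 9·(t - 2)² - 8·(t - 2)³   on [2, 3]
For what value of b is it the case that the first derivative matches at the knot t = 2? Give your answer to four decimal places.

6.5000

p_0'(t) = 1/2 - 6·(t - 1) + 12·(t - 1)², so p_0'(2) = 13/2. On the right, p_1'(2) = b, so b = 13/2.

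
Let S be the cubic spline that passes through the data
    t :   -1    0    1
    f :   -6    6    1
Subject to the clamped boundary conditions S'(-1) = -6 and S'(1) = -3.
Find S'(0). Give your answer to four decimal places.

Write σ_i for S''(x_i). With h_i = 1, 1 and divided differences Δ_i = 12, -5, the continuity of S' gives the tridiagonal system
  1·σ_0 + 4·σ_1 + 1·σ_2 = 6(Δ_1 - Δ_0) = -102
Clamped end conditions give two more equations: 2h_0·σ_0 + h_0·σ_1 = 6(Δ_0 - S'(-1)) = 108 and h_1·σ_1 + 2h_1·σ_2 = 6(S'(1) - Δ_1) = 12.
Forward elimination and back-substitution give σ_0 = 81, σ_1 = -54, σ_2 = 33.
On [0, 1], S'(t) = b_1 + 2c_1·t + 3d_1·t² with b_1 = Δ_1 - h_1(2σ_1 + σ_2)/6 = 15/2, c_1 = σ_1/2 = -27, d_1 = (σ_2 - σ_1)/(6h_1) = 29/2. So S'(0) = 15/2.

7.5000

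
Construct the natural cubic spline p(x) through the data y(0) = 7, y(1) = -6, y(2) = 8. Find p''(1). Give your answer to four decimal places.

Let m_i = p''(x_i). Step sizes h_i = 1, 1; slopes of the chords Δ_i = (y_(i+1) - y_i)/h_i = -13, 14.
  1·m_0 + 4·m_1 + 1·m_2 = 6(Δ_1 - Δ_0) = 162
Natural end conditions: m_0 = m_2 = 0.
Solving: m_0 = 0, m_1 = 81/2, m_2 = 0.

40.5000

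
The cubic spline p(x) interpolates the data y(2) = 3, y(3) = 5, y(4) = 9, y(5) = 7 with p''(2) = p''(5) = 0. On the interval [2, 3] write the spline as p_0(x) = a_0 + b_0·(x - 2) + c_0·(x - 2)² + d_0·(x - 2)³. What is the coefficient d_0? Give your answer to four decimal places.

Put m_i = p'' at the i-th knot. Here h = (1, 1, 1) and Δ = (2, 4, -2), so the interior equations h_(i-1)·m_(i-1) + 2(h_(i-1)+h_i)·m_i + h_i·m_(i+1) = 6(Δ_i − Δ_(i-1)) read
  1·m_0 + 4·m_1 + 1·m_2 = 6(Δ_1 - Δ_0) = 12
  1·m_1 + 4·m_2 + 1·m_3 = 6(Δ_2 - Δ_1) = -36
Natural end conditions: m_0 = m_3 = 0.
Solving: m_0 = 0, m_1 = 28/5, m_2 = -52/5, m_3 = 0.
On [2, 3], with p_0(x) = a_0 + b_0·(x - 2) + c_0·(x - 2)² + d_0·(x - 2)³: c_0 = m_0/2 = 0, d_0 = (m_1 - m_0)/(6h_0) = 14/15, b_0 = Δ_0 - h_0(2m_0 + m_1)/6 = 16/15.

0.9333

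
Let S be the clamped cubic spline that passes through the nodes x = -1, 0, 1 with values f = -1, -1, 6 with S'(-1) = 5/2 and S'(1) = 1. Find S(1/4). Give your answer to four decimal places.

0.6621

Write M_i for S''(x_i). With h_i = 1, 1 and divided differences Δ_i = 0, 7, the continuity of S' gives the tridiagonal system
  1·M_0 + 4·M_1 + 1·M_2 = 6(Δ_1 - Δ_0) = 42
Clamped end conditions give two more equations: 2h_0·M_0 + h_0·M_1 = 6(Δ_0 - S'(-1)) = -15 and h_1·M_1 + 2h_1·M_2 = 6(S'(1) - Δ_1) = -36.
Forward elimination and back-substitution give M_0 = -75/4, M_1 = 45/2, M_2 = -117/4.
On [0, 1], S(x) = -1 + 35/8·x + 45/4·x² - 69/8·x³.
With x = 1/4: S(1/4) = 339/512.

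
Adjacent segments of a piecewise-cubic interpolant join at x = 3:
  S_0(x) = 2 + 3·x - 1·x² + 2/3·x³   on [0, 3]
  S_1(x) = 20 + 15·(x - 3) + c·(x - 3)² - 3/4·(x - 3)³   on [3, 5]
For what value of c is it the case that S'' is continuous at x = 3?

S_0''(x) = -2 + 4·x, so S_0''(3) = 10. On the right, S_1''(3) = 2c, so c = 5.

5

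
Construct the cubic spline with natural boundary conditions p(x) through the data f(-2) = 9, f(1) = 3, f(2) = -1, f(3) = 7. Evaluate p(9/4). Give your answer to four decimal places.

-0.0373

Put M_i = p'' at the i-th knot. Here h = (3, 1, 1) and Δ = (-2, -4, 8), so the interior equations h_(i-1)·M_(i-1) + 2(h_(i-1)+h_i)·M_i + h_i·M_(i+1) = 6(Δ_i − Δ_(i-1)) read
  3·M_0 + 8·M_1 + 1·M_2 = 6(Δ_1 - Δ_0) = -12
  1·M_1 + 4·M_2 + 1·M_3 = 6(Δ_2 - Δ_1) = 72
Natural end conditions: M_0 = M_3 = 0.
Hence M_0 = 0, M_1 = -120/31, M_2 = 588/31, M_3 = 0.
On [2, 3], p(x) = -1 + 52/31·(x - 2) + 294/31·(x - 2)² - 98/31·(x - 2)³.
With (x - 2) = 1/4: p(9/4) = -37/992.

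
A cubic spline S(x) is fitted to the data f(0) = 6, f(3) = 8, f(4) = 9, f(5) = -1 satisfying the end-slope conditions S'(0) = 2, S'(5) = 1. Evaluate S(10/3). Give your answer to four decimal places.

Write M_i for S''(x_i). With h_i = 3, 1, 1 and divided differences Δ_i = 2/3, 1, -10, the continuity of S' gives the tridiagonal system
  3·M_0 + 8·M_1 + 1·M_2 = 6(Δ_1 - Δ_0) = 2
  1·M_1 + 4·M_2 + 1·M_3 = 6(Δ_2 - Δ_1) = -66
Clamped end conditions give two more equations: 2h_0·M_0 + h_0·M_1 = 6(Δ_0 - S'(0)) = -8 and h_2·M_2 + 2h_2·M_3 = 6(S'(5) - Δ_2) = 66.
Forward elimination and back-substitution give M_0 = -356/87, M_1 = 160/29, M_2 = -866/29, M_3 = 1390/29.
On [3, 4], S(x) = 8 + 120/29·(x - 3) + 80/29·(x - 3)² - 171/29·(x - 3)³.
With (x - 3) = 1/3: S(10/3) = 2471/261.

9.4674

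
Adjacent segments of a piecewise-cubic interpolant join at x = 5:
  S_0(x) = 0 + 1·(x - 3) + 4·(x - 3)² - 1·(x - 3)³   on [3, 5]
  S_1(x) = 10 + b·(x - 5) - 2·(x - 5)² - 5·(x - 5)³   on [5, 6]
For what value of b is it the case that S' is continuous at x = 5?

S_0'(x) = 1 + 8·(x - 3) - 3·(x - 3)², so S_0'(5) = 5. On the right, S_1'(5) = b, so b = 5.

5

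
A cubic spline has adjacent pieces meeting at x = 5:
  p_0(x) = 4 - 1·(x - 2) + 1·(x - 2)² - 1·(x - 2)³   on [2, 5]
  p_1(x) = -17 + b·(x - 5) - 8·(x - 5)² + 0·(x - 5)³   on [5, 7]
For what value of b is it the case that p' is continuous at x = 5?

-22

p_0'(x) = -1 + 2·(x - 2) - 3·(x - 2)², so p_0'(5) = -22. On the right, p_1'(5) = b, so b = -22.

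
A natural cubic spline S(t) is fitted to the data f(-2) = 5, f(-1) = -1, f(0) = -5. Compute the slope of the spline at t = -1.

-5

Let m_i = S''(x_i). Step sizes h_i = 1, 1; slopes of the chords Δ_i = (y_(i+1) - y_i)/h_i = -6, -4.
  1·m_0 + 4·m_1 + 1·m_2 = 6(Δ_1 - Δ_0) = 12
Natural end conditions: m_0 = m_2 = 0.
Solving: m_0 = 0, m_1 = 3, m_2 = 0.
On [-1, 0], S'(t) = b_1 + 2c_1·(t + 1) + 3d_1·(t + 1)² with b_1 = Δ_1 - h_1(2m_1 + m_2)/6 = -5, c_1 = m_1/2 = 3/2, d_1 = (m_2 - m_1)/(6h_1) = -1/2. So S'(-1) = -5.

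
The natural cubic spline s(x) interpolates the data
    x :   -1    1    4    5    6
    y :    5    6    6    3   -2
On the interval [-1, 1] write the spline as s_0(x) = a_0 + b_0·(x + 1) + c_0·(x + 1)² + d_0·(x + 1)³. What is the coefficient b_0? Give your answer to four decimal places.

With M_i denoting the second derivative at x_i, h_i = 2, 3, 1, 1, and Δ_i = (y_(i+1) − y_i)/h_i = 1/2, 0, -3, -5:
  2·M_0 + 10·M_1 + 3·M_2 = 6(Δ_1 - Δ_0) = -3
  3·M_1 + 8·M_2 + 1·M_3 = 6(Δ_2 - Δ_1) = -18
  1·M_2 + 4·M_3 + 1·M_4 = 6(Δ_3 - Δ_2) = -12
Natural end conditions: M_0 = M_4 = 0.
Solving: M_0 = 0, M_1 = 87/274, M_2 = -282/137, M_3 = -681/274, M_4 = 0.
On [-1, 1], with s_0(x) = a_0 + b_0·(x + 1) + c_0·(x + 1)² + d_0·(x + 1)³: c_0 = M_0/2 = 0, d_0 = (M_1 - M_0)/(6h_0) = 29/1096, b_0 = Δ_0 - h_0(2M_0 + M_1)/6 = 54/137.

0.3942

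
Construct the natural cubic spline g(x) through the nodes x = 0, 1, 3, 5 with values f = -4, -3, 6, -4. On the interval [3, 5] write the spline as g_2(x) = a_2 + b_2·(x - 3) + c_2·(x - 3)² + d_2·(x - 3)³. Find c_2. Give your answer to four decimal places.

With m_i denoting the second derivative at x_i, h_i = 1, 2, 2, and Δ_i = (y_(i+1) − y_i)/h_i = 1, 9/2, -5:
  1·m_0 + 6·m_1 + 2·m_2 = 6(Δ_1 - Δ_0) = 21
  2·m_1 + 8·m_2 + 2·m_3 = 6(Δ_2 - Δ_1) = -57
Natural end conditions: m_0 = m_3 = 0.
Solving: m_0 = 0, m_1 = 141/22, m_2 = -96/11, m_3 = 0.
On [3, 5], with g_2(x) = a_2 + b_2·(x - 3) + c_2·(x - 3)² + d_2·(x - 3)³: c_2 = m_2/2 = -48/11, d_2 = (m_3 - m_2)/(6h_2) = 8/11, b_2 = Δ_2 - h_2(2m_2 + m_3)/6 = 9/11.

-4.3636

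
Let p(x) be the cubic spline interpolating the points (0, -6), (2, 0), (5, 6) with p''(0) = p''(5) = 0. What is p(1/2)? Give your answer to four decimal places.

Put M_i = p'' at the i-th knot. Here h = (2, 3) and Δ = (3, 2), so the interior equations h_(i-1)·M_(i-1) + 2(h_(i-1)+h_i)·M_i + h_i·M_(i+1) = 6(Δ_i − Δ_(i-1)) read
  2·M_0 + 10·M_1 + 3·M_2 = 6(Δ_1 - Δ_0) = -6
Natural end conditions: M_0 = M_2 = 0.
Solving: M_0 = 0, M_1 = -3/5, M_2 = 0.
On [0, 2], p(x) = -6 + 16/5·x + 0·x² - 1/20·x³.
With x = 1/2: p(1/2) = -141/32.

-4.4063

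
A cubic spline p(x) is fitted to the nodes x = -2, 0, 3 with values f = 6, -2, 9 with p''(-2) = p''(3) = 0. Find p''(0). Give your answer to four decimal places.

Put σ_i = p'' at the i-th knot. Here h = (2, 3) and Δ = (-4, 11/3), so the interior equations h_(i-1)·σ_(i-1) + 2(h_(i-1)+h_i)·σ_i + h_i·σ_(i+1) = 6(Δ_i − Δ_(i-1)) read
  2·σ_0 + 10·σ_1 + 3·σ_2 = 6(Δ_1 - Δ_0) = 46
Natural end conditions: σ_0 = σ_2 = 0.
Solving the tridiagonal system: σ_0 = 0, σ_1 = 23/5, σ_2 = 0.

4.6000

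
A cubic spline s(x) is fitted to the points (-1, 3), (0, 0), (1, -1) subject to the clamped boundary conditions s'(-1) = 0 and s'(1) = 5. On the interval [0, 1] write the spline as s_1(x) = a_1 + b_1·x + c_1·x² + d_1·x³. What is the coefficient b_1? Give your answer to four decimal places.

-4.2500

Write M_i for s''(x_i). With h_i = 1, 1 and divided differences Δ_i = -3, -1, the continuity of s' gives the tridiagonal system
  1·M_0 + 4·M_1 + 1·M_2 = 6(Δ_1 - Δ_0) = 12
Clamped end conditions give two more equations: 2h_0·M_0 + h_0·M_1 = 6(Δ_0 - s'(-1)) = -18 and h_1·M_1 + 2h_1·M_2 = 6(s'(1) - Δ_1) = 36.
Solving the tridiagonal system: M_0 = -19/2, M_1 = 1, M_2 = 35/2.
On [0, 1], with s_1(x) = a_1 + b_1·x + c_1·x² + d_1·x³: c_1 = M_1/2 = 1/2, d_1 = (M_2 - M_1)/(6h_1) = 11/4, b_1 = Δ_1 - h_1(2M_1 + M_2)/6 = -17/4.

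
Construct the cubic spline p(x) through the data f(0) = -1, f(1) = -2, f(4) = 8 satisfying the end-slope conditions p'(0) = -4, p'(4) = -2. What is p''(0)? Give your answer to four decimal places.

6.2500

Put M_i = p'' at the i-th knot. Here h = (1, 3) and Δ = (-1, 10/3), so the interior equations h_(i-1)·M_(i-1) + 2(h_(i-1)+h_i)·M_i + h_i·M_(i+1) = 6(Δ_i − Δ_(i-1)) read
  1·M_0 + 8·M_1 + 3·M_2 = 6(Δ_1 - Δ_0) = 26
Clamped end conditions give two more equations: 2h_0·M_0 + h_0·M_1 = 6(Δ_0 - p'(0)) = 18 and h_1·M_1 + 2h_1·M_2 = 6(p'(4) - Δ_1) = -32.
Hence M_0 = 25/4, M_1 = 11/2, M_2 = -97/12.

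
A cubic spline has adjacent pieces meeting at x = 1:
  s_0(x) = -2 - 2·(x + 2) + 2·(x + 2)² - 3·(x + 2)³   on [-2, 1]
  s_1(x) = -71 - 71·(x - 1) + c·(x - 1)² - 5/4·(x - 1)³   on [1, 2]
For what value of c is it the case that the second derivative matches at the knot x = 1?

s_0''(x) = 4 - 18·(x + 2), so s_0''(1) = -50. On the right, s_1''(1) = 2c, so c = -25.

-25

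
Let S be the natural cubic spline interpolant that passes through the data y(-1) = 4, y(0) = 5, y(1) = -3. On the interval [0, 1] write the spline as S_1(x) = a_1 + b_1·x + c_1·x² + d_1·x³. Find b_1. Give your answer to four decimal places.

Let m_i = S''(x_i). Step sizes h_i = 1, 1; slopes of the chords Δ_i = (y_(i+1) - y_i)/h_i = 1, -8.
  1·m_0 + 4·m_1 + 1·m_2 = 6(Δ_1 - Δ_0) = -54
Natural end conditions: m_0 = m_2 = 0.
Forward elimination and back-substitution give m_0 = 0, m_1 = -27/2, m_2 = 0.
On [0, 1], with S_1(x) = a_1 + b_1·x + c_1·x² + d_1·x³: c_1 = m_1/2 = -27/4, d_1 = (m_2 - m_1)/(6h_1) = 9/4, b_1 = Δ_1 - h_1(2m_1 + m_2)/6 = -7/2.

-3.5000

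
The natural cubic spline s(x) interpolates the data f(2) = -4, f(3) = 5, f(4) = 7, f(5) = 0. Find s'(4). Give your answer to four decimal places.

Let σ_i = s''(x_i). Step sizes h_i = 1, 1, 1; slopes of the chords Δ_i = (y_(i+1) - y_i)/h_i = 9, 2, -7.
  1·σ_0 + 4·σ_1 + 1·σ_2 = 6(Δ_1 - Δ_0) = -42
  1·σ_1 + 4·σ_2 + 1·σ_3 = 6(Δ_2 - Δ_1) = -54
Natural end conditions: σ_0 = σ_3 = 0.
Hence σ_0 = 0, σ_1 = -38/5, σ_2 = -58/5, σ_3 = 0.
On [4, 5], s'(x) = b_2 + 2c_2·(x - 4) + 3d_2·(x - 4)² with b_2 = Δ_2 - h_2(2σ_2 + σ_3)/6 = -47/15, c_2 = σ_2/2 = -29/5, d_2 = (σ_3 - σ_2)/(6h_2) = 29/15. So s'(4) = -47/15.

-3.1333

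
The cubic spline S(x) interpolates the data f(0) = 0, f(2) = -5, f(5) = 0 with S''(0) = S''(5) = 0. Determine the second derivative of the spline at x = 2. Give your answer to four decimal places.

Write M_i for S''(x_i). With h_i = 2, 3 and divided differences Δ_i = -5/2, 5/3, the continuity of S' gives the tridiagonal system
  2·M_0 + 10·M_1 + 3·M_2 = 6(Δ_1 - Δ_0) = 25
Natural end conditions: M_0 = M_2 = 0.
Solving: M_0 = 0, M_1 = 5/2, M_2 = 0.

2.5000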